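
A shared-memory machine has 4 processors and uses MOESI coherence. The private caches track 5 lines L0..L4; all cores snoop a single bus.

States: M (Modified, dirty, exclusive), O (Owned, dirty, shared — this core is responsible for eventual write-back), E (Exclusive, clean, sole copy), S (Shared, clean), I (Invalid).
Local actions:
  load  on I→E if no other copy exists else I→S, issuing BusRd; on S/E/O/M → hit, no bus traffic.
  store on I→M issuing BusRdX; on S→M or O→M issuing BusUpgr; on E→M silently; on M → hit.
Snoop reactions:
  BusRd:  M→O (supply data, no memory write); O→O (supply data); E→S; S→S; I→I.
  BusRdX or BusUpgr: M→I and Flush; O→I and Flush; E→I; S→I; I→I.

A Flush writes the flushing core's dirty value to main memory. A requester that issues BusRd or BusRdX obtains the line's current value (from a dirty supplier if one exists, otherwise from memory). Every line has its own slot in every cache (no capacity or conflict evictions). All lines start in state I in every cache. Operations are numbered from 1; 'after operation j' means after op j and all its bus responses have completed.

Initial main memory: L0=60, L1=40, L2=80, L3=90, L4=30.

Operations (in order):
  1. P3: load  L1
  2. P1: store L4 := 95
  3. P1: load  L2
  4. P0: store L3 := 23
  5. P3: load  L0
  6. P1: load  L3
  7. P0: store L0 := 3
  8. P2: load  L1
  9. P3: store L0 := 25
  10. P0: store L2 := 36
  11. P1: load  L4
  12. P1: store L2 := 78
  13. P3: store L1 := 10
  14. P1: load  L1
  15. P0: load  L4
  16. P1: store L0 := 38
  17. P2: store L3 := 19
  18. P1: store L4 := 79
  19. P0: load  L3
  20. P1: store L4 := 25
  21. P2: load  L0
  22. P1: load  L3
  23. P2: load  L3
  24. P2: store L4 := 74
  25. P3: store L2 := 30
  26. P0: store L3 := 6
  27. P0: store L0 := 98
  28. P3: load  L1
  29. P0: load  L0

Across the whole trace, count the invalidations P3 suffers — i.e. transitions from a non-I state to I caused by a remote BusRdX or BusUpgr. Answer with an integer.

step 1: P3: load  L1  ⟶  IIIE  (L1)  txn=BusRd  M[L1]=40
step 2: P1: store L4 := 95  ⟶  IMII  (L4)  txn=BusRdX  M[L4]=30
step 3: P1: load  L2  ⟶  IEII  (L2)  txn=BusRd  M[L2]=80
step 4: P0: store L3 := 23  ⟶  MIII  (L3)  txn=BusRdX  M[L3]=90
step 5: P3: load  L0  ⟶  IIIE  (L0)  txn=BusRd  M[L0]=60
step 6: P1: load  L3  ⟶  OSII  (L3)  txn=BusRd  M[L3]=90
step 7: P0: store L0 := 3  ⟶  MIII  (L0)  txn=BusRdX  M[L0]=60
step 8: P2: load  L1  ⟶  IISS  (L1)  txn=BusRd  M[L1]=40
step 9: P3: store L0 := 25  ⟶  IIIM  (L0)  txn=BusRdX+Flush  M[L0]=3
step 10: P0: store L2 := 36  ⟶  MIII  (L2)  txn=BusRdX  M[L2]=80
step 11: P1: load  L4  ⟶  IMII  (L4)  txn=∅  M[L4]=30
step 12: P1: store L2 := 78  ⟶  IMII  (L2)  txn=BusRdX+Flush  M[L2]=36
step 13: P3: store L1 := 10  ⟶  IIIM  (L1)  txn=BusUpgr  M[L1]=40
step 14: P1: load  L1  ⟶  ISIO  (L1)  txn=BusRd  M[L1]=40
step 15: P0: load  L4  ⟶  SOII  (L4)  txn=BusRd  M[L4]=30
step 16: P1: store L0 := 38  ⟶  IMII  (L0)  txn=BusRdX+Flush  M[L0]=25
step 17: P2: store L3 := 19  ⟶  IIMI  (L3)  txn=BusRdX+Flush  M[L3]=23
step 18: P1: store L4 := 79  ⟶  IMII  (L4)  txn=BusUpgr  M[L4]=30
step 19: P0: load  L3  ⟶  SIOI  (L3)  txn=BusRd  M[L3]=23
step 20: P1: store L4 := 25  ⟶  IMII  (L4)  txn=∅  M[L4]=30
step 21: P2: load  L0  ⟶  IOSI  (L0)  txn=BusRd  M[L0]=25
step 22: P1: load  L3  ⟶  SSOI  (L3)  txn=BusRd  M[L3]=23
step 23: P2: load  L3  ⟶  SSOI  (L3)  txn=∅  M[L3]=23
step 24: P2: store L4 := 74  ⟶  IIMI  (L4)  txn=BusRdX+Flush  M[L4]=25
step 25: P3: store L2 := 30  ⟶  IIIM  (L2)  txn=BusRdX+Flush  M[L2]=78
step 26: P0: store L3 := 6  ⟶  MIII  (L3)  txn=BusUpgr+Flush  M[L3]=19
step 27: P0: store L0 := 98  ⟶  MIII  (L0)  txn=BusRdX+Flush  M[L0]=38
step 28: P3: load  L1  ⟶  ISIO  (L1)  txn=∅  M[L1]=40
step 29: P0: load  L0  ⟶  MIII  (L0)  txn=∅  M[L0]=38

invalidations = 2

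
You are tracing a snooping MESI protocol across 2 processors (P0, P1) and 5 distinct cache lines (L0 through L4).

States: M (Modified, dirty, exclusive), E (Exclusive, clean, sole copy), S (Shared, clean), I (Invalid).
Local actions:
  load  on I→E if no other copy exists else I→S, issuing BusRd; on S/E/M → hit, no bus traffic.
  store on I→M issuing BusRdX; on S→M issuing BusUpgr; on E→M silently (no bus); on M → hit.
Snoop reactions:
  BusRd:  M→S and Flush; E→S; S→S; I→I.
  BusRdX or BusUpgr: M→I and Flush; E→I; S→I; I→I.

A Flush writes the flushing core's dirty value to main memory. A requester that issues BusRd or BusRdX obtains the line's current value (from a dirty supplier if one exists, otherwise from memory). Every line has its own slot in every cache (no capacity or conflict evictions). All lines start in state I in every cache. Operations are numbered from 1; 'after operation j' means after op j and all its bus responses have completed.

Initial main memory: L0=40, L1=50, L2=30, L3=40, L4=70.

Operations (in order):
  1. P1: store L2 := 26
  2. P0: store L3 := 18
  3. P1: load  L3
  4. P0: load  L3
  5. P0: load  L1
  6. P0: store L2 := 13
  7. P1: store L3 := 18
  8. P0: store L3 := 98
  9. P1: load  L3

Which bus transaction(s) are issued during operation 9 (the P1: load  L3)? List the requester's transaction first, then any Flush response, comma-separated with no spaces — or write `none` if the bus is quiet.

bus = BusRd,Flush

step 1: P1: store L2 := 26  ⟶  IM  (L2)  txn=BusRdX  M[L2]=30
step 2: P0: store L3 := 18  ⟶  MI  (L3)  txn=BusRdX  M[L3]=40
step 3: P1: load  L3  ⟶  SS  (L3)  txn=BusRd+Flush  M[L3]=18
step 4: P0: load  L3  ⟶  SS  (L3)  txn=∅  M[L3]=18
step 5: P0: load  L1  ⟶  EI  (L1)  txn=BusRd  M[L1]=50
step 6: P0: store L2 := 13  ⟶  MI  (L2)  txn=BusRdX+Flush  M[L2]=26
step 7: P1: store L3 := 18  ⟶  IM  (L3)  txn=BusUpgr  M[L3]=18
step 8: P0: store L3 := 98  ⟶  MI  (L3)  txn=BusRdX+Flush  M[L3]=18
step 9: P1: load  L3  ⟶  SS  (L3)  txn=BusRd+Flush  M[L3]=98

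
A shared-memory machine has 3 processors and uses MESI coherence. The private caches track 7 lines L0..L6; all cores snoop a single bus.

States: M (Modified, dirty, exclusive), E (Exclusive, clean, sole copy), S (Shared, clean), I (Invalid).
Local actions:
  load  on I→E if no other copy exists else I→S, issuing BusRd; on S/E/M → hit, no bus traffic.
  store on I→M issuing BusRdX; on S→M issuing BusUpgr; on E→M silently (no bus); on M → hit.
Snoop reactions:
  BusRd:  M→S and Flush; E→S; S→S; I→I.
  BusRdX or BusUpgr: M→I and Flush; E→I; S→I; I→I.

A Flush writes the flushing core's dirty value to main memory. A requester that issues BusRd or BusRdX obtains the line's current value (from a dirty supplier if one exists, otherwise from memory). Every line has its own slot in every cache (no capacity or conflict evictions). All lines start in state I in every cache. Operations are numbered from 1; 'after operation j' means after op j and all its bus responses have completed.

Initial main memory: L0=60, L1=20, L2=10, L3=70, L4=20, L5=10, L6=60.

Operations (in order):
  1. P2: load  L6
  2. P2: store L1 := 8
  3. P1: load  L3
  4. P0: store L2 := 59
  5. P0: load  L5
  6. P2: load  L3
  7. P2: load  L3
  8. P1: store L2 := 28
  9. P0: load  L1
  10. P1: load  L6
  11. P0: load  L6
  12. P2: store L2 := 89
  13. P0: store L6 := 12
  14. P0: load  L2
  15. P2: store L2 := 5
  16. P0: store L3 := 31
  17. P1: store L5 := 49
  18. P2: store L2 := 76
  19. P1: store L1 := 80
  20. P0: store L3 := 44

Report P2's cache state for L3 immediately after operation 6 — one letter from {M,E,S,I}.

  op1 P2: load  L6 → I/I/E on L6; bus BusRd; mem=60
  op2 P2: store L1 := 8 → I/I/M on L1; bus BusRdX; mem=20
  op3 P1: load  L3 → I/E/I on L3; bus BusRd; mem=70
  op4 P0: store L2 := 59 → M/I/I on L2; bus BusRdX; mem=10
  op5 P0: load  L5 → E/I/I on L5; bus BusRd; mem=10
  op6 P2: load  L3 → I/S/S on L3; bus BusRd; mem=70
  op7 P2: load  L3 → I/S/S on L3; bus (none); mem=70
  op8 P1: store L2 := 28 → I/M/I on L2; bus BusRdX Flush; mem=59
  op9 P0: load  L1 → S/I/S on L1; bus BusRd Flush; mem=8
  op10 P1: load  L6 → I/S/S on L6; bus BusRd; mem=60
  op11 P0: load  L6 → S/S/S on L6; bus BusRd; mem=60
  op12 P2: store L2 := 89 → I/I/M on L2; bus BusRdX Flush; mem=28
  op13 P0: store L6 := 12 → M/I/I on L6; bus BusUpgr; mem=60
  op14 P0: load  L2 → S/I/S on L2; bus BusRd Flush; mem=89
  op15 P2: store L2 := 5 → I/I/M on L2; bus BusUpgr; mem=89
  op16 P0: store L3 := 31 → M/I/I on L3; bus BusRdX; mem=70
  op17 P1: store L5 := 49 → I/M/I on L5; bus BusRdX; mem=10
  op18 P2: store L2 := 76 → I/I/M on L2; bus (none); mem=89
  op19 P1: store L1 := 80 → I/M/I on L1; bus BusRdX; mem=8
  op20 P0: store L3 := 44 → M/I/I on L3; bus (none); mem=70

state = S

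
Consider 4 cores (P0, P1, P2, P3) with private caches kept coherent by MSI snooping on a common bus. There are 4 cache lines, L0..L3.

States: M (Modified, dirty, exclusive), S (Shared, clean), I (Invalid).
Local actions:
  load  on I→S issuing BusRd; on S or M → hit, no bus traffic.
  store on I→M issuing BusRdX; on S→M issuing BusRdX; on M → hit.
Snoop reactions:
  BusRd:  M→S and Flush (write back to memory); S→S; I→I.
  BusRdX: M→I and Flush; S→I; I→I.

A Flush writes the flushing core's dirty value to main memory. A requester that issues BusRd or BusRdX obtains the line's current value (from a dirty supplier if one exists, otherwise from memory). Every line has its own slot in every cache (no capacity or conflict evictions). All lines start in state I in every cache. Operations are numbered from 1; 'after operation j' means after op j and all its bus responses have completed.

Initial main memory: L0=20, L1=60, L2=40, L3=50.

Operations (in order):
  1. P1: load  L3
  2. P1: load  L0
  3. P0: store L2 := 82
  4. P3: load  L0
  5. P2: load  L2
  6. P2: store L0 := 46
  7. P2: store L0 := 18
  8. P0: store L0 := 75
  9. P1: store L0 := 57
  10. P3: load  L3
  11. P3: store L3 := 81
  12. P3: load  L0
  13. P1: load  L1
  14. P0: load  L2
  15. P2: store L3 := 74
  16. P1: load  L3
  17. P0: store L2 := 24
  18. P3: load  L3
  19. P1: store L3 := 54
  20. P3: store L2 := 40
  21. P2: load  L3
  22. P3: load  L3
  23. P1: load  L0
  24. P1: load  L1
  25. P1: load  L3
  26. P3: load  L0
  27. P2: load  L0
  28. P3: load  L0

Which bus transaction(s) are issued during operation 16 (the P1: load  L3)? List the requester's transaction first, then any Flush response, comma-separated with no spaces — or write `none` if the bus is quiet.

bus = BusRd,Flush

1. P1: load  L3  bus=[BusRd]  L3: P0=I P1=S P2=I P3=I  mem[L3]=50
2. P1: load  L0  bus=[BusRd]  L0: P0=I P1=S P2=I P3=I  mem[L0]=20
3. P0: store L2 := 82  bus=[BusRdX]  L2: P0=M P1=I P2=I P3=I  mem[L2]=40
4. P3: load  L0  bus=[BusRd]  L0: P0=I P1=S P2=I P3=S  mem[L0]=20
5. P2: load  L2  bus=[BusRd,Flush]  L2: P0=S P1=I P2=S P3=I  mem[L2]=82
6. P2: store L0 := 46  bus=[BusRdX]  L0: P0=I P1=I P2=M P3=I  mem[L0]=20
7. P2: store L0 := 18  bus=[-]  L0: P0=I P1=I P2=M P3=I  mem[L0]=20
8. P0: store L0 := 75  bus=[BusRdX,Flush]  L0: P0=M P1=I P2=I P3=I  mem[L0]=18
9. P1: store L0 := 57  bus=[BusRdX,Flush]  L0: P0=I P1=M P2=I P3=I  mem[L0]=75
10. P3: load  L3  bus=[BusRd]  L3: P0=I P1=S P2=I P3=S  mem[L3]=50
11. P3: store L3 := 81  bus=[BusRdX]  L3: P0=I P1=I P2=I P3=M  mem[L3]=50
12. P3: load  L0  bus=[BusRd,Flush]  L0: P0=I P1=S P2=I P3=S  mem[L0]=57
13. P1: load  L1  bus=[BusRd]  L1: P0=I P1=S P2=I P3=I  mem[L1]=60
14. P0: load  L2  bus=[-]  L2: P0=S P1=I P2=S P3=I  mem[L2]=82
15. P2: store L3 := 74  bus=[BusRdX,Flush]  L3: P0=I P1=I P2=M P3=I  mem[L3]=81
16. P1: load  L3  bus=[BusRd,Flush]  L3: P0=I P1=S P2=S P3=I  mem[L3]=74
17. P0: store L2 := 24  bus=[BusRdX]  L2: P0=M P1=I P2=I P3=I  mem[L2]=82
18. P3: load  L3  bus=[BusRd]  L3: P0=I P1=S P2=S P3=S  mem[L3]=74
19. P1: store L3 := 54  bus=[BusRdX]  L3: P0=I P1=M P2=I P3=I  mem[L3]=74
20. P3: store L2 := 40  bus=[BusRdX,Flush]  L2: P0=I P1=I P2=I P3=M  mem[L2]=24
21. P2: load  L3  bus=[BusRd,Flush]  L3: P0=I P1=S P2=S P3=I  mem[L3]=54
22. P3: load  L3  bus=[BusRd]  L3: P0=I P1=S P2=S P3=S  mem[L3]=54
23. P1: load  L0  bus=[-]  L0: P0=I P1=S P2=I P3=S  mem[L0]=57
24. P1: load  L1  bus=[-]  L1: P0=I P1=S P2=I P3=I  mem[L1]=60
25. P1: load  L3  bus=[-]  L3: P0=I P1=S P2=S P3=S  mem[L3]=54
26. P3: load  L0  bus=[-]  L0: P0=I P1=S P2=I P3=S  mem[L0]=57
27. P2: load  L0  bus=[BusRd]  L0: P0=I P1=S P2=S P3=S  mem[L0]=57
28. P3: load  L0  bus=[-]  L0: P0=I P1=S P2=S P3=S  mem[L0]=57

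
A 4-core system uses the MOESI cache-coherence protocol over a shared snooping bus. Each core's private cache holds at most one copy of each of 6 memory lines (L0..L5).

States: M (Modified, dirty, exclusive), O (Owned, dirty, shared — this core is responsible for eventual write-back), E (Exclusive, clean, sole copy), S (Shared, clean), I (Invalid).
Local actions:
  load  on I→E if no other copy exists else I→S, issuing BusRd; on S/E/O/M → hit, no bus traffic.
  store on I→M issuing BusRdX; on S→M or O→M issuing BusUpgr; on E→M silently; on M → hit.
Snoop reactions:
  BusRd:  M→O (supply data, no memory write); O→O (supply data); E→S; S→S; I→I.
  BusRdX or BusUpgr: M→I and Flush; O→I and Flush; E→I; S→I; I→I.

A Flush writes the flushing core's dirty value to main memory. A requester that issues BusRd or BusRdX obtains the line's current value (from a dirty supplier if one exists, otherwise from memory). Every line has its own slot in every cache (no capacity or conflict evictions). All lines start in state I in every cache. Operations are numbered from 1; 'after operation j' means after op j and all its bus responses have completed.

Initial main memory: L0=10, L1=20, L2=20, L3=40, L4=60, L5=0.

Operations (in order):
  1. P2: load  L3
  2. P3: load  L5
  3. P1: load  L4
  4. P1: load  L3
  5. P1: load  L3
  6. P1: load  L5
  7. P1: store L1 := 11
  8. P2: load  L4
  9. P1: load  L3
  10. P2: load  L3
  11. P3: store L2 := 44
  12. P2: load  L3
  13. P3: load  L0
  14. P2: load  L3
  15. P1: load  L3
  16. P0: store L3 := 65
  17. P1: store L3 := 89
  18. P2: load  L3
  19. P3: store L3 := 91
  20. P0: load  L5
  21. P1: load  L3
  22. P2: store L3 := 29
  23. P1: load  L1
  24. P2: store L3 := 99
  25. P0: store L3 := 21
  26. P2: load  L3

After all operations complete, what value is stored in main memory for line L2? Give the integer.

memory[L2] = 20

[1] P2: load  L3 | P0:I, P1:I, P2:E(40), P3:I | bus: BusRd
[2] P3: load  L5 | P0:I, P1:I, P2:I, P3:E(0) | bus: BusRd
[3] P1: load  L4 | P0:I, P1:E(60), P2:I, P3:I | bus: BusRd
[4] P1: load  L3 | P0:I, P1:S(40), P2:S(40), P3:I | bus: BusRd
[5] P1: load  L3 | P0:I, P1:S(40), P2:S(40), P3:I | bus: none
[6] P1: load  L5 | P0:I, P1:S(0), P2:I, P3:S(0) | bus: BusRd
[7] P1: store L1 := 11 | P0:I, P1:M(11), P2:I, P3:I | bus: BusRdX
[8] P2: load  L4 | P0:I, P1:S(60), P2:S(60), P3:I | bus: BusRd
[9] P1: load  L3 | P0:I, P1:S(40), P2:S(40), P3:I | bus: none
[10] P2: load  L3 | P0:I, P1:S(40), P2:S(40), P3:I | bus: none
[11] P3: store L2 := 44 | P0:I, P1:I, P2:I, P3:M(44) | bus: BusRdX
[12] P2: load  L3 | P0:I, P1:S(40), P2:S(40), P3:I | bus: none
[13] P3: load  L0 | P0:I, P1:I, P2:I, P3:E(10) | bus: BusRd
[14] P2: load  L3 | P0:I, P1:S(40), P2:S(40), P3:I | bus: none
[15] P1: load  L3 | P0:I, P1:S(40), P2:S(40), P3:I | bus: none
[16] P0: store L3 := 65 | P0:M(65), P1:I, P2:I, P3:I | bus: BusRdX
[17] P1: store L3 := 89 | P0:I, P1:M(89), P2:I, P3:I | bus: BusRdX,Flush
[18] P2: load  L3 | P0:I, P1:O(89), P2:S(89), P3:I | bus: BusRd
[19] P3: store L3 := 91 | P0:I, P1:I, P2:I, P3:M(91) | bus: BusRdX,Flush
[20] P0: load  L5 | P0:S(0), P1:S(0), P2:I, P3:S(0) | bus: BusRd
[21] P1: load  L3 | P0:I, P1:S(91), P2:I, P3:O(91) | bus: BusRd
[22] P2: store L3 := 29 | P0:I, P1:I, P2:M(29), P3:I | bus: BusRdX,Flush
[23] P1: load  L1 | P0:I, P1:M(11), P2:I, P3:I | bus: none
[24] P2: store L3 := 99 | P0:I, P1:I, P2:M(99), P3:I | bus: none
[25] P0: store L3 := 21 | P0:M(21), P1:I, P2:I, P3:I | bus: BusRdX,Flush
[26] P2: load  L3 | P0:O(21), P1:I, P2:S(21), P3:I | bus: BusRd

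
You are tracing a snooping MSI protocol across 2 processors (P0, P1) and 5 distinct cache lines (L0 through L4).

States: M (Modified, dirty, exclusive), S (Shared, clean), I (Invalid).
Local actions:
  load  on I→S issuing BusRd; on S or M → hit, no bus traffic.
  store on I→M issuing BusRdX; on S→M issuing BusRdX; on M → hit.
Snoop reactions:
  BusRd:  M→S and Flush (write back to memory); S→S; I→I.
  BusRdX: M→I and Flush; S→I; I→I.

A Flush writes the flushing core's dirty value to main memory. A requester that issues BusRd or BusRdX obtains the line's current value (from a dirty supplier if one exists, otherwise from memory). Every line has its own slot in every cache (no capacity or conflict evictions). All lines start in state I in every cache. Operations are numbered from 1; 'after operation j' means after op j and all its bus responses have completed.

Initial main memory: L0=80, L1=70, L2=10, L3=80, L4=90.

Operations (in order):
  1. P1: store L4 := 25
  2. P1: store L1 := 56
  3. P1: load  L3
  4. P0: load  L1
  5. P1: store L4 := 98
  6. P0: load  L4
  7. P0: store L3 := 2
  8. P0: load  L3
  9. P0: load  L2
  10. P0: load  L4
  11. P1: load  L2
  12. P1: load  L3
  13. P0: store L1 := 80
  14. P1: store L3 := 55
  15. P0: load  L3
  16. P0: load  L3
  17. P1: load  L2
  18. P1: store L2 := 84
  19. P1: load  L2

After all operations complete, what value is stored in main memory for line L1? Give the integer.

memory[L1] = 56

step 1: P1: store L4 := 25  ⟶  IM  (L4)  txn=BusRdX  M[L4]=90
step 2: P1: store L1 := 56  ⟶  IM  (L1)  txn=BusRdX  M[L1]=70
step 3: P1: load  L3  ⟶  IS  (L3)  txn=BusRd  M[L3]=80
step 4: P0: load  L1  ⟶  SS  (L1)  txn=BusRd+Flush  M[L1]=56
step 5: P1: store L4 := 98  ⟶  IM  (L4)  txn=∅  M[L4]=90
step 6: P0: load  L4  ⟶  SS  (L4)  txn=BusRd+Flush  M[L4]=98
step 7: P0: store L3 := 2  ⟶  MI  (L3)  txn=BusRdX  M[L3]=80
step 8: P0: load  L3  ⟶  MI  (L3)  txn=∅  M[L3]=80
step 9: P0: load  L2  ⟶  SI  (L2)  txn=BusRd  M[L2]=10
step 10: P0: load  L4  ⟶  SS  (L4)  txn=∅  M[L4]=98
step 11: P1: load  L2  ⟶  SS  (L2)  txn=BusRd  M[L2]=10
step 12: P1: load  L3  ⟶  SS  (L3)  txn=BusRd+Flush  M[L3]=2
step 13: P0: store L1 := 80  ⟶  MI  (L1)  txn=BusRdX  M[L1]=56
step 14: P1: store L3 := 55  ⟶  IM  (L3)  txn=BusRdX  M[L3]=2
step 15: P0: load  L3  ⟶  SS  (L3)  txn=BusRd+Flush  M[L3]=55
step 16: P0: load  L3  ⟶  SS  (L3)  txn=∅  M[L3]=55
step 17: P1: load  L2  ⟶  SS  (L2)  txn=∅  M[L2]=10
step 18: P1: store L2 := 84  ⟶  IM  (L2)  txn=BusRdX  M[L2]=10
step 19: P1: load  L2  ⟶  IM  (L2)  txn=∅  M[L2]=10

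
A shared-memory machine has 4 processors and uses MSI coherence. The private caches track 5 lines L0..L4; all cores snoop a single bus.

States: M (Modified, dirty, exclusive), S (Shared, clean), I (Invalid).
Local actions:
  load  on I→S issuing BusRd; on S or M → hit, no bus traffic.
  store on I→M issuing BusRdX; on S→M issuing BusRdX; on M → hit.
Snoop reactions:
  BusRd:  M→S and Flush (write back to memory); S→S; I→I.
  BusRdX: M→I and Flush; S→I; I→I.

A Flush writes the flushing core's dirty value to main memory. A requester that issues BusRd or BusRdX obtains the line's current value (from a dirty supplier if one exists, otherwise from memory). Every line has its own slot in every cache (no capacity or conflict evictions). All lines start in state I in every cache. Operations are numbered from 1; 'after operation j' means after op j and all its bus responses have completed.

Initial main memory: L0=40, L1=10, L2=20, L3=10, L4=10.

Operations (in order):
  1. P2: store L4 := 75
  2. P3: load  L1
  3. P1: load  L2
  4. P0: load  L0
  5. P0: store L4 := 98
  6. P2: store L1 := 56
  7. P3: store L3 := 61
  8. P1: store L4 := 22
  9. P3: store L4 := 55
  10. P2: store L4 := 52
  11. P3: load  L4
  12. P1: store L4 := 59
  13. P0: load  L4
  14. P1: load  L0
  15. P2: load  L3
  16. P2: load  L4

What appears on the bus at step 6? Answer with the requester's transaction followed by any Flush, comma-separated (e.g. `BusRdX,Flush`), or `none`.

bus = BusRdX

step 1: P2: store L4 := 75  ⟶  IIMI  (L4)  txn=BusRdX  M[L4]=10
step 2: P3: load  L1  ⟶  IIIS  (L1)  txn=BusRd  M[L1]=10
step 3: P1: load  L2  ⟶  ISII  (L2)  txn=BusRd  M[L2]=20
step 4: P0: load  L0  ⟶  SIII  (L0)  txn=BusRd  M[L0]=40
step 5: P0: store L4 := 98  ⟶  MIII  (L4)  txn=BusRdX+Flush  M[L4]=75
step 6: P2: store L1 := 56  ⟶  IIMI  (L1)  txn=BusRdX  M[L1]=10
step 7: P3: store L3 := 61  ⟶  IIIM  (L3)  txn=BusRdX  M[L3]=10
step 8: P1: store L4 := 22  ⟶  IMII  (L4)  txn=BusRdX+Flush  M[L4]=98
step 9: P3: store L4 := 55  ⟶  IIIM  (L4)  txn=BusRdX+Flush  M[L4]=22
step 10: P2: store L4 := 52  ⟶  IIMI  (L4)  txn=BusRdX+Flush  M[L4]=55
step 11: P3: load  L4  ⟶  IISS  (L4)  txn=BusRd+Flush  M[L4]=52
step 12: P1: store L4 := 59  ⟶  IMII  (L4)  txn=BusRdX  M[L4]=52
step 13: P0: load  L4  ⟶  SSII  (L4)  txn=BusRd+Flush  M[L4]=59
step 14: P1: load  L0  ⟶  SSII  (L0)  txn=BusRd  M[L0]=40
step 15: P2: load  L3  ⟶  IISS  (L3)  txn=BusRd+Flush  M[L3]=61
step 16: P2: load  L4  ⟶  SSSI  (L4)  txn=BusRd  M[L4]=59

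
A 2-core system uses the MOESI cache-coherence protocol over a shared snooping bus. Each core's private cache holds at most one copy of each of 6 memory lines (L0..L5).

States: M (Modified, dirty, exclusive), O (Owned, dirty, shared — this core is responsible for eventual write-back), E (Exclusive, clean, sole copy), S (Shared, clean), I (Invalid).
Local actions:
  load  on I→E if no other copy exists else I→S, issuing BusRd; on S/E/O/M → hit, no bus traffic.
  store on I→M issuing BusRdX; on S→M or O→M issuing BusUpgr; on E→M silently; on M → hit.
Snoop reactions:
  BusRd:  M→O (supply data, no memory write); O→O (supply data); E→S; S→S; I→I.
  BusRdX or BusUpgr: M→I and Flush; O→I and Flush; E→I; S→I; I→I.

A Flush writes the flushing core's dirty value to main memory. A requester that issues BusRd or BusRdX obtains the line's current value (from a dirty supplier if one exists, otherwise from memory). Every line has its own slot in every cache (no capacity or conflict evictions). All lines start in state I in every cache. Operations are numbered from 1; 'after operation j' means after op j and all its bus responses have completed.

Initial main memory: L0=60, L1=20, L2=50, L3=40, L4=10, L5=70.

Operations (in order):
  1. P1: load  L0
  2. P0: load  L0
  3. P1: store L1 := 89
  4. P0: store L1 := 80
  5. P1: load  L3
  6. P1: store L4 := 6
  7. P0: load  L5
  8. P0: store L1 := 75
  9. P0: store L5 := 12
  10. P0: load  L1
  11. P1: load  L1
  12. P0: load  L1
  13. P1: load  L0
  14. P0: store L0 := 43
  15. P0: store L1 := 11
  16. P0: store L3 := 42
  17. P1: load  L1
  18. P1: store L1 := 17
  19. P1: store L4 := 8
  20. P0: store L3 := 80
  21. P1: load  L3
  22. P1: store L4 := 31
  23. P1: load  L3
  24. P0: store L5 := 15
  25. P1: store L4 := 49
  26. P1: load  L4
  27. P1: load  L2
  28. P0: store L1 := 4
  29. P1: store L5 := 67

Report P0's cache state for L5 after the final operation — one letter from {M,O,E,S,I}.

state = I

[1] P1: load  L0 | P0:I, P1:E(60) | bus: BusRd
[2] P0: load  L0 | P0:S(60), P1:S(60) | bus: BusRd
[3] P1: store L1 := 89 | P0:I, P1:M(89) | bus: BusRdX
[4] P0: store L1 := 80 | P0:M(80), P1:I | bus: BusRdX,Flush
[5] P1: load  L3 | P0:I, P1:E(40) | bus: BusRd
[6] P1: store L4 := 6 | P0:I, P1:M(6) | bus: BusRdX
[7] P0: load  L5 | P0:E(70), P1:I | bus: BusRd
[8] P0: store L1 := 75 | P0:M(75), P1:I | bus: none
[9] P0: store L5 := 12 | P0:M(12), P1:I | bus: none
[10] P0: load  L1 | P0:M(75), P1:I | bus: none
[11] P1: load  L1 | P0:O(75), P1:S(75) | bus: BusRd
[12] P0: load  L1 | P0:O(75), P1:S(75) | bus: none
[13] P1: load  L0 | P0:S(60), P1:S(60) | bus: none
[14] P0: store L0 := 43 | P0:M(43), P1:I | bus: BusUpgr
[15] P0: store L1 := 11 | P0:M(11), P1:I | bus: BusUpgr
[16] P0: store L3 := 42 | P0:M(42), P1:I | bus: BusRdX
[17] P1: load  L1 | P0:O(11), P1:S(11) | bus: BusRd
[18] P1: store L1 := 17 | P0:I, P1:M(17) | bus: BusUpgr,Flush
[19] P1: store L4 := 8 | P0:I, P1:M(8) | bus: none
[20] P0: store L3 := 80 | P0:M(80), P1:I | bus: none
[21] P1: load  L3 | P0:O(80), P1:S(80) | bus: BusRd
[22] P1: store L4 := 31 | P0:I, P1:M(31) | bus: none
[23] P1: load  L3 | P0:O(80), P1:S(80) | bus: none
[24] P0: store L5 := 15 | P0:M(15), P1:I | bus: none
[25] P1: store L4 := 49 | P0:I, P1:M(49) | bus: none
[26] P1: load  L4 | P0:I, P1:M(49) | bus: none
[27] P1: load  L2 | P0:I, P1:E(50) | bus: BusRd
[28] P0: store L1 := 4 | P0:M(4), P1:I | bus: BusRdX,Flush
[29] P1: store L5 := 67 | P0:I, P1:M(67) | bus: BusRdX,Flush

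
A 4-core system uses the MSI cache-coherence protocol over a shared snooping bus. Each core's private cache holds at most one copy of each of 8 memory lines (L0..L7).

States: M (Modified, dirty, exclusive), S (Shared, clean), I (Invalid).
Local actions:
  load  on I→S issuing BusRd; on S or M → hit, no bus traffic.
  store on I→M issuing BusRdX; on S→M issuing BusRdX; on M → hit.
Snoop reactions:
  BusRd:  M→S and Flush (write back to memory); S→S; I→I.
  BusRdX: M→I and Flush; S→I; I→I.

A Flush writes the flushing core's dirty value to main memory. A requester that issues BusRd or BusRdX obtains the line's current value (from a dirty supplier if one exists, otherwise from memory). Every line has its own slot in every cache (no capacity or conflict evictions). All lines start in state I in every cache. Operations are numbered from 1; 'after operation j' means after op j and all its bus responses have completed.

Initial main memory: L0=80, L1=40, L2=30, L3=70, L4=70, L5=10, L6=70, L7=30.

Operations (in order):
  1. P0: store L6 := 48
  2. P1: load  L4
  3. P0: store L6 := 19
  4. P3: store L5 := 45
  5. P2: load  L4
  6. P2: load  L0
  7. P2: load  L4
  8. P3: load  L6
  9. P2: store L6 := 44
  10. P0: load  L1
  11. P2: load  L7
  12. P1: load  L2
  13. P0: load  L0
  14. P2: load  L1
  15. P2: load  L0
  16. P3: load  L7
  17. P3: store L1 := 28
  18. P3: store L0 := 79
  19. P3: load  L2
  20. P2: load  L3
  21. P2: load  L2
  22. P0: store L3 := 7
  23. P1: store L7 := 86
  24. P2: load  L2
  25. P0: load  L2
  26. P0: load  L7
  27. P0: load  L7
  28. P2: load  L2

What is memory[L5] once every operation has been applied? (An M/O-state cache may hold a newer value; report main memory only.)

[1] P0: store L6 := 48 | P0:M(48), P1:I, P2:I, P3:I | bus: BusRdX
[2] P1: load  L4 | P0:I, P1:S(70), P2:I, P3:I | bus: BusRd
[3] P0: store L6 := 19 | P0:M(19), P1:I, P2:I, P3:I | bus: none
[4] P3: store L5 := 45 | P0:I, P1:I, P2:I, P3:M(45) | bus: BusRdX
[5] P2: load  L4 | P0:I, P1:S(70), P2:S(70), P3:I | bus: BusRd
[6] P2: load  L0 | P0:I, P1:I, P2:S(80), P3:I | bus: BusRd
[7] P2: load  L4 | P0:I, P1:S(70), P2:S(70), P3:I | bus: none
[8] P3: load  L6 | P0:S(19), P1:I, P2:I, P3:S(19) | bus: BusRd,Flush
[9] P2: store L6 := 44 | P0:I, P1:I, P2:M(44), P3:I | bus: BusRdX
[10] P0: load  L1 | P0:S(40), P1:I, P2:I, P3:I | bus: BusRd
[11] P2: load  L7 | P0:I, P1:I, P2:S(30), P3:I | bus: BusRd
[12] P1: load  L2 | P0:I, P1:S(30), P2:I, P3:I | bus: BusRd
[13] P0: load  L0 | P0:S(80), P1:I, P2:S(80), P3:I | bus: BusRd
[14] P2: load  L1 | P0:S(40), P1:I, P2:S(40), P3:I | bus: BusRd
[15] P2: load  L0 | P0:S(80), P1:I, P2:S(80), P3:I | bus: none
[16] P3: load  L7 | P0:I, P1:I, P2:S(30), P3:S(30) | bus: BusRd
[17] P3: store L1 := 28 | P0:I, P1:I, P2:I, P3:M(28) | bus: BusRdX
[18] P3: store L0 := 79 | P0:I, P1:I, P2:I, P3:M(79) | bus: BusRdX
[19] P3: load  L2 | P0:I, P1:S(30), P2:I, P3:S(30) | bus: BusRd
[20] P2: load  L3 | P0:I, P1:I, P2:S(70), P3:I | bus: BusRd
[21] P2: load  L2 | P0:I, P1:S(30), P2:S(30), P3:S(30) | bus: BusRd
[22] P0: store L3 := 7 | P0:M(7), P1:I, P2:I, P3:I | bus: BusRdX
[23] P1: store L7 := 86 | P0:I, P1:M(86), P2:I, P3:I | bus: BusRdX
[24] P2: load  L2 | P0:I, P1:S(30), P2:S(30), P3:S(30) | bus: none
[25] P0: load  L2 | P0:S(30), P1:S(30), P2:S(30), P3:S(30) | bus: BusRd
[26] P0: load  L7 | P0:S(86), P1:S(86), P2:I, P3:I | bus: BusRd,Flush
[27] P0: load  L7 | P0:S(86), P1:S(86), P2:I, P3:I | bus: none
[28] P2: load  L2 | P0:S(30), P1:S(30), P2:S(30), P3:S(30) | bus: none

memory[L5] = 10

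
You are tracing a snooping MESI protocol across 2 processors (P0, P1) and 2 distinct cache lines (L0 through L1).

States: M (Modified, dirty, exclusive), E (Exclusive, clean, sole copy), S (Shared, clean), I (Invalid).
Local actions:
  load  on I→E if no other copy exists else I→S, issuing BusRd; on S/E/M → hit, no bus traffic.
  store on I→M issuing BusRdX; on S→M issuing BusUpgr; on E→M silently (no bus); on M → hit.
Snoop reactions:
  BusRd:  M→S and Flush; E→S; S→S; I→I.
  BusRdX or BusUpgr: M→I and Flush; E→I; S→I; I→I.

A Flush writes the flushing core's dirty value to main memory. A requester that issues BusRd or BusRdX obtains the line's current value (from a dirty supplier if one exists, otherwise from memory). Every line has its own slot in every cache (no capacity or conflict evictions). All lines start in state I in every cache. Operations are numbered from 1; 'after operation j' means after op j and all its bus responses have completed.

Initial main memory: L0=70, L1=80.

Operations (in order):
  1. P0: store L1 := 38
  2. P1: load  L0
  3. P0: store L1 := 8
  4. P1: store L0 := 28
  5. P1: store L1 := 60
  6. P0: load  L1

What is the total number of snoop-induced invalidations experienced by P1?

[1] P0: store L1 := 38 | P0:M(38), P1:I | bus: BusRdX
[2] P1: load  L0 | P0:I, P1:E(70) | bus: BusRd
[3] P0: store L1 := 8 | P0:M(8), P1:I | bus: none
[4] P1: store L0 := 28 | P0:I, P1:M(28) | bus: none
[5] P1: store L1 := 60 | P0:I, P1:M(60) | bus: BusRdX,Flush
[6] P0: load  L1 | P0:S(60), P1:S(60) | bus: BusRd,Flush

invalidations = 0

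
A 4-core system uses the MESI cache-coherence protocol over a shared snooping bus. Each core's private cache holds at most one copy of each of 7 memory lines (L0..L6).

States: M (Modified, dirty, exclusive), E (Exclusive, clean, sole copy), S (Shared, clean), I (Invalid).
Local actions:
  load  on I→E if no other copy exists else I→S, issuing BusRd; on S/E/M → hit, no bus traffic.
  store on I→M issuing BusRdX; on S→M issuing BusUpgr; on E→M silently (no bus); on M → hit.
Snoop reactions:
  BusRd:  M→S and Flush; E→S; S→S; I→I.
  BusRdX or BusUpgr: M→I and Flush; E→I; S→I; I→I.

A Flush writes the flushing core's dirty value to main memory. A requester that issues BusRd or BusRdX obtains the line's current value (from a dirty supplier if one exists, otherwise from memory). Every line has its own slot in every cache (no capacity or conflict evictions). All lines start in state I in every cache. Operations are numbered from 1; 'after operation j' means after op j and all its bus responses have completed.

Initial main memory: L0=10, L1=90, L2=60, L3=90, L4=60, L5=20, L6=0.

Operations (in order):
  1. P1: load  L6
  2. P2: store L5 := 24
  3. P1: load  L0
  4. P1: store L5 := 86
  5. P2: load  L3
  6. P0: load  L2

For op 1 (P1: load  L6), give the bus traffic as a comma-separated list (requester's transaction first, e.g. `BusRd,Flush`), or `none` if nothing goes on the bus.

1. P1: load  L6  bus=[BusRd]  L6: P0=I P1=E P2=I P3=I  mem[L6]=0
2. P2: store L5 := 24  bus=[BusRdX]  L5: P0=I P1=I P2=M P3=I  mem[L5]=20
3. P1: load  L0  bus=[BusRd]  L0: P0=I P1=E P2=I P3=I  mem[L0]=10
4. P1: store L5 := 86  bus=[BusRdX,Flush]  L5: P0=I P1=M P2=I P3=I  mem[L5]=24
5. P2: load  L3  bus=[BusRd]  L3: P0=I P1=I P2=E P3=I  mem[L3]=90
6. P0: load  L2  bus=[BusRd]  L2: P0=E P1=I P2=I P3=I  mem[L2]=60

bus = BusRd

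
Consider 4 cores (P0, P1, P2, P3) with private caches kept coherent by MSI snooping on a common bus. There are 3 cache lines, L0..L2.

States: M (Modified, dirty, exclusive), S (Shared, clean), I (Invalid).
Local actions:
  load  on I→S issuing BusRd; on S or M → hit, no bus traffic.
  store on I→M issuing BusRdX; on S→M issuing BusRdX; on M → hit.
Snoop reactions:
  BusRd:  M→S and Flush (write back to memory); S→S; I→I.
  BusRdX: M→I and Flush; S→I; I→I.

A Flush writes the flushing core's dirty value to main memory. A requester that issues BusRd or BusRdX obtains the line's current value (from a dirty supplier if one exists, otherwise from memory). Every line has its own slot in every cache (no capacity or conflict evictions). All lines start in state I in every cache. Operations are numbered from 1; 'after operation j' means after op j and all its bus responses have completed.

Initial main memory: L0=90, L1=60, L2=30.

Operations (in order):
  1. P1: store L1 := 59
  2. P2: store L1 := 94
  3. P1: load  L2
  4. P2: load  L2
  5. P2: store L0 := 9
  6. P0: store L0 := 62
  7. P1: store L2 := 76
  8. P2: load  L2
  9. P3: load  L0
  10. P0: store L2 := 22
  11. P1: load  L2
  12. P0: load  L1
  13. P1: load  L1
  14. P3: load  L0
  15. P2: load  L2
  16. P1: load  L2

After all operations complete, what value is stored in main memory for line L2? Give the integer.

memory[L2] = 22

step 1: P1: store L1 := 59  ⟶  IMII  (L1)  txn=BusRdX  M[L1]=60
step 2: P2: store L1 := 94  ⟶  IIMI  (L1)  txn=BusRdX+Flush  M[L1]=59
step 3: P1: load  L2  ⟶  ISII  (L2)  txn=BusRd  M[L2]=30
step 4: P2: load  L2  ⟶  ISSI  (L2)  txn=BusRd  M[L2]=30
step 5: P2: store L0 := 9  ⟶  IIMI  (L0)  txn=BusRdX  M[L0]=90
step 6: P0: store L0 := 62  ⟶  MIII  (L0)  txn=BusRdX+Flush  M[L0]=9
step 7: P1: store L2 := 76  ⟶  IMII  (L2)  txn=BusRdX  M[L2]=30
step 8: P2: load  L2  ⟶  ISSI  (L2)  txn=BusRd+Flush  M[L2]=76
step 9: P3: load  L0  ⟶  SIIS  (L0)  txn=BusRd+Flush  M[L0]=62
step 10: P0: store L2 := 22  ⟶  MIII  (L2)  txn=BusRdX  M[L2]=76
step 11: P1: load  L2  ⟶  SSII  (L2)  txn=BusRd+Flush  M[L2]=22
step 12: P0: load  L1  ⟶  SISI  (L1)  txn=BusRd+Flush  M[L1]=94
step 13: P1: load  L1  ⟶  SSSI  (L1)  txn=BusRd  M[L1]=94
step 14: P3: load  L0  ⟶  SIIS  (L0)  txn=∅  M[L0]=62
step 15: P2: load  L2  ⟶  SSSI  (L2)  txn=BusRd  M[L2]=22
step 16: P1: load  L2  ⟶  SSSI  (L2)  txn=∅  M[L2]=22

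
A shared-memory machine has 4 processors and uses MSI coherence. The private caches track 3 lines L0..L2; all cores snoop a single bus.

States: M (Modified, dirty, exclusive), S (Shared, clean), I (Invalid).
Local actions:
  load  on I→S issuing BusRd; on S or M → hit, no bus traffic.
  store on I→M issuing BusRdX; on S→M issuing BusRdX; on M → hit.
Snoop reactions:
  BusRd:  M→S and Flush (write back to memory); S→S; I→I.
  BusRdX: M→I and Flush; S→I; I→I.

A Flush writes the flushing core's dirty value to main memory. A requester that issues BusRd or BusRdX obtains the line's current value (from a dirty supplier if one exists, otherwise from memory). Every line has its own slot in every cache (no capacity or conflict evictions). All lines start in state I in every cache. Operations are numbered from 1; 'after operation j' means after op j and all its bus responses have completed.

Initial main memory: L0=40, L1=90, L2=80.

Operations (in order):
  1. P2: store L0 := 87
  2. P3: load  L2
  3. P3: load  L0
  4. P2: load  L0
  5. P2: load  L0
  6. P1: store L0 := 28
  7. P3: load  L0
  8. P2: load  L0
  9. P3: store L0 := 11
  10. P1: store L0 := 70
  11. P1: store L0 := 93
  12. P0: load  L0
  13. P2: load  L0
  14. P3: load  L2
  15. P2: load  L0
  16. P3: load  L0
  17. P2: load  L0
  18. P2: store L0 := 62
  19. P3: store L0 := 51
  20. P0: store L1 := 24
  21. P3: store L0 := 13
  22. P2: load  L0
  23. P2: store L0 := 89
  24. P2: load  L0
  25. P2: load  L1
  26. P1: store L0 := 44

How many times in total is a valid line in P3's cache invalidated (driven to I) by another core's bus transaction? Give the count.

invalidations = 4

1. P2: store L0 := 87  bus=[BusRdX]  L0: P0=I P1=I P2=M P3=I  mem[L0]=40
2. P3: load  L2  bus=[BusRd]  L2: P0=I P1=I P2=I P3=S  mem[L2]=80
3. P3: load  L0  bus=[BusRd,Flush]  L0: P0=I P1=I P2=S P3=S  mem[L0]=87
4. P2: load  L0  bus=[-]  L0: P0=I P1=I P2=S P3=S  mem[L0]=87
5. P2: load  L0  bus=[-]  L0: P0=I P1=I P2=S P3=S  mem[L0]=87
6. P1: store L0 := 28  bus=[BusRdX]  L0: P0=I P1=M P2=I P3=I  mem[L0]=87
7. P3: load  L0  bus=[BusRd,Flush]  L0: P0=I P1=S P2=I P3=S  mem[L0]=28
8. P2: load  L0  bus=[BusRd]  L0: P0=I P1=S P2=S P3=S  mem[L0]=28
9. P3: store L0 := 11  bus=[BusRdX]  L0: P0=I P1=I P2=I P3=M  mem[L0]=28
10. P1: store L0 := 70  bus=[BusRdX,Flush]  L0: P0=I P1=M P2=I P3=I  mem[L0]=11
11. P1: store L0 := 93  bus=[-]  L0: P0=I P1=M P2=I P3=I  mem[L0]=11
12. P0: load  L0  bus=[BusRd,Flush]  L0: P0=S P1=S P2=I P3=I  mem[L0]=93
13. P2: load  L0  bus=[BusRd]  L0: P0=S P1=S P2=S P3=I  mem[L0]=93
14. P3: load  L2  bus=[-]  L2: P0=I P1=I P2=I P3=S  mem[L2]=80
15. P2: load  L0  bus=[-]  L0: P0=S P1=S P2=S P3=I  mem[L0]=93
16. P3: load  L0  bus=[BusRd]  L0: P0=S P1=S P2=S P3=S  mem[L0]=93
17. P2: load  L0  bus=[-]  L0: P0=S P1=S P2=S P3=S  mem[L0]=93
18. P2: store L0 := 62  bus=[BusRdX]  L0: P0=I P1=I P2=M P3=I  mem[L0]=93
19. P3: store L0 := 51  bus=[BusRdX,Flush]  L0: P0=I P1=I P2=I P3=M  mem[L0]=62
20. P0: store L1 := 24  bus=[BusRdX]  L1: P0=M P1=I P2=I P3=I  mem[L1]=90
21. P3: store L0 := 13  bus=[-]  L0: P0=I P1=I P2=I P3=M  mem[L0]=62
22. P2: load  L0  bus=[BusRd,Flush]  L0: P0=I P1=I P2=S P3=S  mem[L0]=13
23. P2: store L0 := 89  bus=[BusRdX]  L0: P0=I P1=I P2=M P3=I  mem[L0]=13
24. P2: load  L0  bus=[-]  L0: P0=I P1=I P2=M P3=I  mem[L0]=13
25. P2: load  L1  bus=[BusRd,Flush]  L1: P0=S P1=I P2=S P3=I  mem[L1]=24
26. P1: store L0 := 44  bus=[BusRdX,Flush]  L0: P0=I P1=M P2=I P3=I  mem[L0]=89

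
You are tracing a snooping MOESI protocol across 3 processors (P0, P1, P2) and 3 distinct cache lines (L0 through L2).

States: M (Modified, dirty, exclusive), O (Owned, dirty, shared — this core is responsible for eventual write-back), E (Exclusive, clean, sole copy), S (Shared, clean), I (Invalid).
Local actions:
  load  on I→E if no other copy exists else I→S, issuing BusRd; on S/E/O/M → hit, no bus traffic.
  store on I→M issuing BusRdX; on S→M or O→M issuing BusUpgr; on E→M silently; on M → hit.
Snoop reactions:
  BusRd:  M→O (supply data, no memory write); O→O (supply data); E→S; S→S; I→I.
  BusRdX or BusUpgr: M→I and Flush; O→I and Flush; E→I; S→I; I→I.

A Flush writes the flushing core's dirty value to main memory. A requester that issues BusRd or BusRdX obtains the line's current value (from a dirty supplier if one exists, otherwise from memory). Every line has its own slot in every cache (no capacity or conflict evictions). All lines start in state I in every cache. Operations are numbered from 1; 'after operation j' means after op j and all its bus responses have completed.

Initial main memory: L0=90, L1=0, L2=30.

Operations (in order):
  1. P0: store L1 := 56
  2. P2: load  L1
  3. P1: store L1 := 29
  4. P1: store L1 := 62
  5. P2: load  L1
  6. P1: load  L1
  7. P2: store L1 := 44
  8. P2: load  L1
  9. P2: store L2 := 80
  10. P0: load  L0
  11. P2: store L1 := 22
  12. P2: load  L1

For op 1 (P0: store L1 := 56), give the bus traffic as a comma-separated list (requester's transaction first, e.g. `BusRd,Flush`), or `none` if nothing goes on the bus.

bus = BusRdX

  op1 P0: store L1 := 56 → M/I/I on L1; bus BusRdX; mem=0
  op2 P2: load  L1 → O/I/S on L1; bus BusRd; mem=0
  op3 P1: store L1 := 29 → I/M/I on L1; bus BusRdX Flush; mem=56
  op4 P1: store L1 := 62 → I/M/I on L1; bus (none); mem=56
  op5 P2: load  L1 → I/O/S on L1; bus BusRd; mem=56
  op6 P1: load  L1 → I/O/S on L1; bus (none); mem=56
  op7 P2: store L1 := 44 → I/I/M on L1; bus BusUpgr Flush; mem=62
  op8 P2: load  L1 → I/I/M on L1; bus (none); mem=62
  op9 P2: store L2 := 80 → I/I/M on L2; bus BusRdX; mem=30
  op10 P0: load  L0 → E/I/I on L0; bus BusRd; mem=90
  op11 P2: store L1 := 22 → I/I/M on L1; bus (none); mem=62
  op12 P2: load  L1 → I/I/M on L1; bus (none); mem=62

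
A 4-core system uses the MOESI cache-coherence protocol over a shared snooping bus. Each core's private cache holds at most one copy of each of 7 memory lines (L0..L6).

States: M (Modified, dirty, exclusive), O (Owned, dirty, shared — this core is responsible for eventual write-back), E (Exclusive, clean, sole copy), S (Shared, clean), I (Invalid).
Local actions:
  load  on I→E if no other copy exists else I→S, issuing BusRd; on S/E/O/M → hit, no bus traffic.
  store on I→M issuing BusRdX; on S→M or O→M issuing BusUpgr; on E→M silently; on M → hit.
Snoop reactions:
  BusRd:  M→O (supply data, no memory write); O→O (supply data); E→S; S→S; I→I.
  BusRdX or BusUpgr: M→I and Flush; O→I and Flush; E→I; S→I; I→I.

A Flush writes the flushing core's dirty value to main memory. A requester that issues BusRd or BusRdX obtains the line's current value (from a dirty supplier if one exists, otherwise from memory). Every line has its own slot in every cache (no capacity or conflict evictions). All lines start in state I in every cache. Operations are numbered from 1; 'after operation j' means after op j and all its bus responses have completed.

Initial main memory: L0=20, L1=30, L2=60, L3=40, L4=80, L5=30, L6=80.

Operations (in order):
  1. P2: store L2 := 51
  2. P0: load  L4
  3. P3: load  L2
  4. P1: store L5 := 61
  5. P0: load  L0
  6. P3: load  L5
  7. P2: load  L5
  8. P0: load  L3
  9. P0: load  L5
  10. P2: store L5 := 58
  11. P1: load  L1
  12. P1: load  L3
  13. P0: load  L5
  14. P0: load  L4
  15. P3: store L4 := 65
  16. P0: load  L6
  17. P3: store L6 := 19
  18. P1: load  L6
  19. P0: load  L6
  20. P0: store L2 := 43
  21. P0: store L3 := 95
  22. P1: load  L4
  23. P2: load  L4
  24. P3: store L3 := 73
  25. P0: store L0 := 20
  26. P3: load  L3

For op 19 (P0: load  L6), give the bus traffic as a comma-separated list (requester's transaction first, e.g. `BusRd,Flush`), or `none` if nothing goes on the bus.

bus = BusRd

  op1 P2: store L2 := 51 → I/I/M/I on L2; bus BusRdX; mem=60
  op2 P0: load  L4 → E/I/I/I on L4; bus BusRd; mem=80
  op3 P3: load  L2 → I/I/O/S on L2; bus BusRd; mem=60
  op4 P1: store L5 := 61 → I/M/I/I on L5; bus BusRdX; mem=30
  op5 P0: load  L0 → E/I/I/I on L0; bus BusRd; mem=20
  op6 P3: load  L5 → I/O/I/S on L5; bus BusRd; mem=30
  op7 P2: load  L5 → I/O/S/S on L5; bus BusRd; mem=30
  op8 P0: load  L3 → E/I/I/I on L3; bus BusRd; mem=40
  op9 P0: load  L5 → S/O/S/S on L5; bus BusRd; mem=30
  op10 P2: store L5 := 58 → I/I/M/I on L5; bus BusUpgr Flush; mem=61
  op11 P1: load  L1 → I/E/I/I on L1; bus BusRd; mem=30
  op12 P1: load  L3 → S/S/I/I on L3; bus BusRd; mem=40
  op13 P0: load  L5 → S/I/O/I on L5; bus BusRd; mem=61
  op14 P0: load  L4 → E/I/I/I on L4; bus (none); mem=80
  op15 P3: store L4 := 65 → I/I/I/M on L4; bus BusRdX; mem=80
  op16 P0: load  L6 → E/I/I/I on L6; bus BusRd; mem=80
  op17 P3: store L6 := 19 → I/I/I/M on L6; bus BusRdX; mem=80
  op18 P1: load  L6 → I/S/I/O on L6; bus BusRd; mem=80
  op19 P0: load  L6 → S/S/I/O on L6; bus BusRd; mem=80
  op20 P0: store L2 := 43 → M/I/I/I on L2; bus BusRdX Flush; mem=51
  op21 P0: store L3 := 95 → M/I/I/I on L3; bus BusUpgr; mem=40
  op22 P1: load  L4 → I/S/I/O on L4; bus BusRd; mem=80
  op23 P2: load  L4 → I/S/S/O on L4; bus BusRd; mem=80
  op24 P3: store L3 := 73 → I/I/I/M on L3; bus BusRdX Flush; mem=95
  op25 P0: store L0 := 20 → M/I/I/I on L0; bus (none); mem=20
  op26 P3: load  L3 → I/I/I/M on L3; bus (none); mem=95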